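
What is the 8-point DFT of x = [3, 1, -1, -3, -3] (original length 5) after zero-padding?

Original 5-point DFT: [-3, 5.6180-4.9798i, 3.3820-0.4490i, 3.3820+0.4490i, 5.6180+4.9798i]
Zero-padded 8-point DFT provides frequency interpolation.

DFT_8([x, 0, ...]) = [-3, 8.8284+2.4142i, 1-4i, 3.1716+0.4142i, 1, 3.1716-0.4142i, 1+4i, 8.8284-2.4142i]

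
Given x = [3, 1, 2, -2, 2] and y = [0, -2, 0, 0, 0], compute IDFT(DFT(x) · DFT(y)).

(x ⊛ y)[n] = Σ(m=0 to 4) x[m] · y[(n-m) mod 5]

Computing each output sample:
(x ⊛ y)[0] = -4
(x ⊛ y)[1] = -6
(x ⊛ y)[2] = -2
(x ⊛ y)[3] = -4
(x ⊛ y)[4] = 4

x ⊛ y = [-4, -6, -2, -4, 4]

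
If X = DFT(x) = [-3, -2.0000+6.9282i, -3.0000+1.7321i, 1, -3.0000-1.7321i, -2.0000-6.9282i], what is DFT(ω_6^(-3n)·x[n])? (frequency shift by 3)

Modulation property: DFT(ω_6^(-3n)·x[n]) = X[(k-3) mod 6], so circularly shift X by 3 positions.

X[k-3] = [1, -3.0000-1.7321i, -2.0000-6.9282i, -3, -2.0000+6.9282i, -3.0000+1.7321i]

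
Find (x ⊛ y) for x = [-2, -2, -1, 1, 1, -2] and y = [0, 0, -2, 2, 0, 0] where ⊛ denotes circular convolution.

(x ⊛ y)[n] = Σ(m=0 to 5) x[m] · y[(n-m) mod 6]

Computing each output sample:
(x ⊛ y)[0] = 0
(x ⊛ y)[1] = 6
(x ⊛ y)[2] = 0
(x ⊛ y)[3] = 0
(x ⊛ y)[4] = -2
(x ⊛ y)[5] = -4

x ⊛ y = [0, 6, 0, 0, -2, -4]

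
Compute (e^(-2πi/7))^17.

Since ω_7^7 = 1, powers reduce modulo 7.
17 mod 7 = 3
So ω_7^17 = ω_7^3 = e^(-2πi·3/7)

ω_7^17 = ω_7^3 = -0.9010-0.4339i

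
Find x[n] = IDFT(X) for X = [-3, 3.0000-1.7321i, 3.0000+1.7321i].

x[n] = (1/3) Σ(k=0 to 2) X[k] · e^(2πikn/3)

Computing each x[n]:
x[0] = 1
x[1] = -1
x[2] = -3

x = [1, -1, -3]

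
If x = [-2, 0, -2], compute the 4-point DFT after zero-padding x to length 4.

Original 3-point DFT: [-4, -1.0000-1.7321i, -1.0000+1.7321i]
Zero-padded 4-point DFT provides frequency interpolation.

DFT_4([x, 0, ...]) = [-4, 0, -4, 0]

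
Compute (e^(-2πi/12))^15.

Since ω_12^12 = 1, powers reduce modulo 12.
15 mod 12 = 3
So ω_12^15 = ω_12^3 = e^(-2πi·3/12)

ω_12^15 = ω_12^3 = -1i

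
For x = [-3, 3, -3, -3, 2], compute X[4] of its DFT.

X[4] = Σ(n=0 to 4) x[n] · ω_5^(4n) where ω_5 = e^(-2πi/5)
= (-3)·ω_5^0 + (3)·ω_5^4 + (-3)·ω_5^8 + (-3)·ω_5^12 + (2)·ω_5^16

X[4] = 3.3992+0.9511i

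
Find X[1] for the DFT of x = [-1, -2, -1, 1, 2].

X[1] = Σ(n=0 to 4) x[n] · ω_5^(1n) where ω_5 = e^(-2πi/5)
= (-1)·ω_5^0 + (-2)·ω_5^1 + (-1)·ω_5^2 + (1)·ω_5^3 + (2)·ω_5^4

X[1] = -1.0000+4.9798i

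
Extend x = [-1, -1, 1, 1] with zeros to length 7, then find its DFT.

Original 4-point DFT: [0, -2+2i, 0, -2-2i]
Zero-padded 7-point DFT provides frequency interpolation.

DFT_7([x, 0, ...]) = [0, -2.7470-0.6270i, -1.0550+2.1906i, 0.3019+0.2408i, 0.3019-0.2408i, -1.0550-2.1906i, -2.7470+0.6270i]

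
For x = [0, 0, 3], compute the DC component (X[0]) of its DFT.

X[0] = Σ(n=0 to 2) x[n] · ω_3^0 = Σ x[n]
= (0) + (0) + (3)

X[0] = 3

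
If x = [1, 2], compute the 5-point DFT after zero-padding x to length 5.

Original 2-point DFT: [3, -1]
Zero-padded 5-point DFT provides frequency interpolation.

DFT_5([x, 0, ...]) = [3, 1.6180-1.9021i, -0.6180-1.1756i, -0.6180+1.1756i, 1.6180+1.9021i]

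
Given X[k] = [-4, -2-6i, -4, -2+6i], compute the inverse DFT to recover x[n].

x[n] = (1/4) Σ(k=0 to 3) X[k] · e^(2πikn/4)

Computing each x[n]:
x[0] = -3
x[1] = 3
x[2] = -1
x[3] = -3

x = [-3, 3, -1, -3]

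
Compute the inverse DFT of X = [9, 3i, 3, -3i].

x[n] = (1/4) Σ(k=0 to 3) X[k] · e^(2πikn/4)

Computing each x[n]:
x[0] = 3
x[1] = 0
x[2] = 3
x[3] = 3

x = [3, 0, 3, 3]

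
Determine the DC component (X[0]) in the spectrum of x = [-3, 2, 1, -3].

X[0] = Σ(n=0 to 3) x[n] · ω_4^0 = Σ x[n]
= (-3) + (2) + (1) + (-3)

X[0] = -3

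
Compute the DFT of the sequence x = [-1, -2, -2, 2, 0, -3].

X[k] = Σ(n=0 to 5) x[n] · ω_6^(nk)
where ω_6 = e^(-2πi/6)

Computing each X[k]:
X[0] = -6
X[1] = -4.5000+0.8660i
X[2] = 4.5000-2.5981i
X[3] = 0
X[4] = 4.5000+2.5981i
X[5] = -4.5000-0.8660i

X = [-6, -4.5000+0.8660i, 4.5000-2.5981i, 0, 4.5000+2.5981i, -4.5000-0.8660i]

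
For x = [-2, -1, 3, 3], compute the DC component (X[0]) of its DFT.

X[0] = Σ(n=0 to 3) x[n] · ω_4^0 = Σ x[n]
= (-2) + (-1) + (3) + (3)

X[0] = 3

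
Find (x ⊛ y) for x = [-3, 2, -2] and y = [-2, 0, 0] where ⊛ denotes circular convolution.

(x ⊛ y)[n] = Σ(m=0 to 2) x[m] · y[(n-m) mod 3]

Computing each output sample:
(x ⊛ y)[0] = 6
(x ⊛ y)[1] = -4
(x ⊛ y)[2] = 4

x ⊛ y = [6, -4, 4]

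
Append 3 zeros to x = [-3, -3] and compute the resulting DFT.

Original 2-point DFT: [-6, 0]
Zero-padded 5-point DFT provides frequency interpolation.

DFT_5([x, 0, ...]) = [-6, -3.9271+2.8532i, -0.5729+1.7634i, -0.5729-1.7634i, -3.9271-2.8532i]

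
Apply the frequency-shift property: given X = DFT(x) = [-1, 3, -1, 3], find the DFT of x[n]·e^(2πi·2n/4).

Modulation property: DFT(ω_4^(-2n)·x[n]) = X[(k-2) mod 4], so circularly shift X by 2 positions.

X[k-2] = [-1, 3, -1, 3]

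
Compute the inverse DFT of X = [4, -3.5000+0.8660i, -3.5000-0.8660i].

x[n] = (1/3) Σ(k=0 to 2) X[k] · e^(2πikn/3)

Computing each x[n]:
x[0] = -1
x[1] = 2
x[2] = 3

x = [-1, 2, 3]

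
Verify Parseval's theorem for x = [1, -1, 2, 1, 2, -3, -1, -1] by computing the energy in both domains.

Time domain:
Σ|x[n]|² = |1|² + |-1|² + |2|² + |1|² + |2|² + |-3|² + |-1|² + |-1|² = 22.0000

Frequency domain:
(1/8)Σ|X[k]|² = (1/8)(|0|² + |-1.0000-5.8284i|² + |2+4i|² + |-1.0000+0.1716i|² + |8|² + |-1.0000-0.1716i|² + |2-4i|² + |-1.0000+5.8284i|²) = (1/8)·176.0000 = 22.0000

Both sides agree, confirming Parseval's theorem.

Σ|x[n]|² = (1/N)Σ|X[k]|² = 22.0000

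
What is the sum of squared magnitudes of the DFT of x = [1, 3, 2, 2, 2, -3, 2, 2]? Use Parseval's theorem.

Parseval: Σ|x[n]|² = (1/N)Σ|X[k]|², so Σ|X[k]|² = N·Σ|x[n]|² = 8·39.0000

Σ|X[k]|² = N·Σ|x[n]|² = 8·39.0000 = 312.0000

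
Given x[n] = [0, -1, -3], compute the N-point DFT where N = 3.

X[k] = Σ(n=0 to 2) x[n] · ω_3^(nk)
where ω_3 = e^(-2πi/3)

Computing each X[k]:
X[0] = -4
X[1] = 2.0000-1.7321i
X[2] = 2.0000+1.7321i

X = [-4, 2.0000-1.7321i, 2.0000+1.7321i]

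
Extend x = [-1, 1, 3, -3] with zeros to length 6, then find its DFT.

Original 4-point DFT: [0, -4-4i, 4, -4+4i]
Zero-padded 6-point DFT provides frequency interpolation.

DFT_6([x, 0, ...]) = [0, 1.0000-3.4641i, -6.0000+1.7321i, 4, -6.0000-1.7321i, 1.0000+3.4641i]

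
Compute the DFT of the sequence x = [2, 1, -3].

X[k] = Σ(n=0 to 2) x[n] · ω_3^(nk)
where ω_3 = e^(-2πi/3)

Computing each X[k]:
X[0] = 0
X[1] = 3.0000-3.4641i
X[2] = 3.0000+3.4641i

X = [0, 3.0000-3.4641i, 3.0000+3.4641i]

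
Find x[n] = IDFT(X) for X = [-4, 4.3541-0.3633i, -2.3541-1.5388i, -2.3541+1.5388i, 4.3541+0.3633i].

x[n] = (1/5) Σ(k=0 to 4) X[k] · e^(2πikn/5)

Computing each x[n]:
x[0] = 0
x[1] = 1
x[2] = -3
x[3] = -2
x[4] = 0

x = [0, 1, -3, -2, 0]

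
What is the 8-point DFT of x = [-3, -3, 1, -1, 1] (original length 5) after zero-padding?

Original 5-point DFT: [-5, -3.6180+2.6287i, -1.3820+4.2533i, -1.3820-4.2533i, -3.6180-2.6287i]
Zero-padded 8-point DFT provides frequency interpolation.

DFT_8([x, 0, ...]) = [-5, -5.4142+1.8284i, -3+2i, -2.5858+3.8284i, 3, -2.5858-3.8284i, -3-2i, -5.4142-1.8284i]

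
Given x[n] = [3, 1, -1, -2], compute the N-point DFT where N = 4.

X[k] = Σ(n=0 to 3) x[n] · ω_4^(nk)
where ω_4 = e^(-2πi/4)

Computing each X[k]:
X[0] = 1
X[1] = 4-3i
X[2] = 3
X[3] = 4+3i

X = [1, 4-3i, 3, 4+3i]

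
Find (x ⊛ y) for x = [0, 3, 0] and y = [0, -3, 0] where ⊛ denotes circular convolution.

(x ⊛ y)[n] = Σ(m=0 to 2) x[m] · y[(n-m) mod 3]

Computing each output sample:
(x ⊛ y)[0] = 0
(x ⊛ y)[1] = 0
(x ⊛ y)[2] = -9

x ⊛ y = [0, 0, -9]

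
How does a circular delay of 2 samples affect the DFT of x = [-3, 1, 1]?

Time shift by 2: X_shifted[k] = ω_3^(2k) · X[k]
Shifted x = [1, 1, -3]

DFT(x[n-2]) = [-1, 2.0000-3.4641i, 2.0000+3.4641i]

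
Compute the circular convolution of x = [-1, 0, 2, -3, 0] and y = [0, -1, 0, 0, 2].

(x ⊛ y)[n] = Σ(m=0 to 4) x[m] · y[(n-m) mod 5]

Computing each output sample:
(x ⊛ y)[0] = 0
(x ⊛ y)[1] = 5
(x ⊛ y)[2] = -6
(x ⊛ y)[3] = -2
(x ⊛ y)[4] = 1

x ⊛ y = [0, 5, -6, -2, 1]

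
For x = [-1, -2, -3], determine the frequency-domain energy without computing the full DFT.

Parseval: Σ|x[n]|² = (1/N)Σ|X[k]|², so Σ|X[k]|² = N·Σ|x[n]|² = 3·14.0000

Σ|X[k]|² = N·Σ|x[n]|² = 3·14.0000 = 42.0000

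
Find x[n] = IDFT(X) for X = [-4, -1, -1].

x[n] = (1/3) Σ(k=0 to 2) X[k] · e^(2πikn/3)

Computing each x[n]:
x[0] = -2
x[1] = -1
x[2] = -1

x = [-2, -1, -1]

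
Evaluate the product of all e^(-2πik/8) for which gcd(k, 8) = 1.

The primitive 8th roots of unity are ω_8^k for k coprime to 8: k ∈ {1, 3, 5, 7}
Their product equals the constant term of the cyclotomic polynomial Φ_8(x) up to sign.
For n ≥ 3, the product of all primitive nth roots of unity is 1. (For n=1 it is 1; for n=2 it is -1.)

1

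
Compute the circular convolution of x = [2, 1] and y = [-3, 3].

(x ⊛ y)[n] = Σ(m=0 to 1) x[m] · y[(n-m) mod 2]

Computing each output sample:
(x ⊛ y)[0] = -3
(x ⊛ y)[1] = 3

x ⊛ y = [-3, 3]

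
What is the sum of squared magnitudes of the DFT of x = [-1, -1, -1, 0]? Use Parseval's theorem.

Parseval: Σ|x[n]|² = (1/N)Σ|X[k]|², so Σ|X[k]|² = N·Σ|x[n]|² = 4·3.0000

Σ|X[k]|² = N·Σ|x[n]|² = 4·3.0000 = 12.0000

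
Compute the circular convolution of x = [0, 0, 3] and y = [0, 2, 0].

(x ⊛ y)[n] = Σ(m=0 to 2) x[m] · y[(n-m) mod 3]

Computing each output sample:
(x ⊛ y)[0] = 6
(x ⊛ y)[1] = 0
(x ⊛ y)[2] = 0

x ⊛ y = [6, 0, 0]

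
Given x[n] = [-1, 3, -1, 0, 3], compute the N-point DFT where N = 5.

X[k] = Σ(n=0 to 4) x[n] · ω_5^(nk)
where ω_5 = e^(-2πi/5)

Computing each X[k]:
X[0] = 4
X[1] = 1.6631+0.5878i
X[2] = -6.1631-0.9511i
X[3] = -6.1631+0.9511i
X[4] = 1.6631-0.5878i

X = [4, 1.6631+0.5878i, -6.1631-0.9511i, -6.1631+0.9511i, 1.6631-0.5878i]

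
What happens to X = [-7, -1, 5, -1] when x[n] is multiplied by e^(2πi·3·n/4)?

Modulation property: DFT(ω_4^(-3n)·x[n]) = X[(k-3) mod 4], so circularly shift X by 3 positions.

X[k-3] = [-1, 5, -1, -7]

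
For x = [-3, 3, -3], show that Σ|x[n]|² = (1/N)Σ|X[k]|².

Time domain:
Σ|x[n]|² = |-3|² + |3|² + |-3|² = 27.0000

Frequency domain:
(1/3)Σ|X[k]|² = (1/3)(|-3|² + |-3.0000-5.1962i|² + |-3.0000+5.1962i|²) = (1/3)·81.0000 = 27.0000

Both sides agree, confirming Parseval's theorem.

Σ|x[n]|² = (1/N)Σ|X[k]|² = 27.0000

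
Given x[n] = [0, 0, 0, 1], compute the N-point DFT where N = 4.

X[k] = Σ(n=0 to 3) x[n] · ω_4^(nk)
where ω_4 = e^(-2πi/4)

Computing each X[k]:
X[0] = 1
X[1] = 1i
X[2] = -1
X[3] = -1i

X = [1, 1i, -1, -1i]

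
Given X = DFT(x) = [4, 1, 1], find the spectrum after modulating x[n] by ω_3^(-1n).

Modulation property: DFT(ω_3^(-1n)·x[n]) = X[(k-1) mod 3], so circularly shift X by 1 positions.

X[k-1] = [1, 4, 1]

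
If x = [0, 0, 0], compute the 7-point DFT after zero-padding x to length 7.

Original 3-point DFT: [0, 0, 0]
Zero-padded 7-point DFT provides frequency interpolation.

DFT_7([x, 0, ...]) = [0, 0, 0, 0, 0, 0, 0]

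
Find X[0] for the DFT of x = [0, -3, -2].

X[0] = Σ(n=0 to 2) x[n] · ω_3^0 = Σ x[n]
= (0) + (-3) + (-2)

X[0] = -5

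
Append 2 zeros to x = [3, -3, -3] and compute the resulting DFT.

Original 3-point DFT: [-3, 6, 6]
Zero-padded 5-point DFT provides frequency interpolation.

DFT_5([x, 0, ...]) = [-3, 4.5000+4.6165i, 4.5000-1.0898i, 4.5000+1.0898i, 4.5000-4.6165i]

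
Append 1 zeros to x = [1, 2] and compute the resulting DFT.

Original 2-point DFT: [3, -1]
Zero-padded 3-point DFT provides frequency interpolation.

DFT_3([x, 0, ...]) = [3, -1.7321i, 1.7321i]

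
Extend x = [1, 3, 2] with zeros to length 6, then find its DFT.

Original 3-point DFT: [6, -1.5000-0.8660i, -1.5000+0.8660i]
Zero-padded 6-point DFT provides frequency interpolation.

DFT_6([x, 0, ...]) = [6, 1.5000-4.3301i, -1.5000-0.8660i, 0, -1.5000+0.8660i, 1.5000+4.3301i]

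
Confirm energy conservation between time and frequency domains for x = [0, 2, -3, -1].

Time domain:
Σ|x[n]|² = |0|² + |2|² + |-3|² + |-1|² = 14.0000

Frequency domain:
(1/4)Σ|X[k]|² = (1/4)(|-2|² + |3-3i|² + |-4|² + |3+3i|²) = (1/4)·56.0000 = 14.0000

Both sides agree, confirming Parseval's theorem.

Σ|x[n]|² = (1/N)Σ|X[k]|² = 14.0000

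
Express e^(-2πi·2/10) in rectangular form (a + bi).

ω_10^2 = e^(-2πi·2/10)
= cos(-2π·2/10) + i·sin(-2π·2/10)
= cos(-4π/10) + i·sin(-4π/10)

ω_10^2 = cos(-4π/10) + i·sin(-4π/10) = 0.3090-0.9511i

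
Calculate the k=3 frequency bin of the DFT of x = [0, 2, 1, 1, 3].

X[3] = Σ(n=0 to 4) x[n] · ω_5^(3n) where ω_5 = e^(-2πi/5)
= (0)·ω_5^0 + (2)·ω_5^3 + (1)·ω_5^6 + (1)·ω_5^9 + (3)·ω_5^12

X[3] = -3.4271-0.5878i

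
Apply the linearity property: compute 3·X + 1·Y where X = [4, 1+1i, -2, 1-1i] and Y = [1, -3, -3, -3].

By linearity: DFT(3x + 1y) = 3·DFT(x) + 1·DFT(y)
= 3·[4, 1+1i, -2, 1-1i] + 1·[1, -3, -3, -3]

Computing element-wise:
Z[0] = 3·(4) + 1·(1) = 13
Z[1] = 3·(1+1i) + 1·(-3) = 3i
Z[2] = 3·(-2) + 1·(-3) = -9
Z[3] = 3·(1-1i) + 1·(-3) = -3i

DFT(3x + 1y) = 3·X + 1·Y = [13, 3i, -9, -3i]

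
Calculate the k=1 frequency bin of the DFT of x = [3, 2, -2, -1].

X[1] = Σ(n=0 to 3) x[n] · ω_4^(1n) where ω_4 = e^(-2πi/4)
= (3)·ω_4^0 + (2)·ω_4^1 + (-2)·ω_4^2 + (-1)·ω_4^3

X[1] = 5-3i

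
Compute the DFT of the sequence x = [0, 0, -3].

X[k] = Σ(n=0 to 2) x[n] · ω_3^(nk)
where ω_3 = e^(-2πi/3)

Computing each X[k]:
X[0] = -3
X[1] = 1.5000-2.5981i
X[2] = 1.5000+2.5981i

X = [-3, 1.5000-2.5981i, 1.5000+2.5981i]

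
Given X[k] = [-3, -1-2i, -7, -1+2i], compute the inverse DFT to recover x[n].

x[n] = (1/4) Σ(k=0 to 3) X[k] · e^(2πikn/4)

Computing each x[n]:
x[0] = -3
x[1] = 2
x[2] = -2
x[3] = 0

x = [-3, 2, -2, 0]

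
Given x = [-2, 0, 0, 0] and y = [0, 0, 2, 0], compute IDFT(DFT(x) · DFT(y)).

(x ⊛ y)[n] = Σ(m=0 to 3) x[m] · y[(n-m) mod 4]

Computing each output sample:
(x ⊛ y)[0] = 0
(x ⊛ y)[1] = 0
(x ⊛ y)[2] = -4
(x ⊛ y)[3] = 0

x ⊛ y = [0, 0, -4, 0]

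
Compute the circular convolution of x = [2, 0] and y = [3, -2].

(x ⊛ y)[n] = Σ(m=0 to 1) x[m] · y[(n-m) mod 2]

Computing each output sample:
(x ⊛ y)[0] = 6
(x ⊛ y)[1] = -4

x ⊛ y = [6, -4]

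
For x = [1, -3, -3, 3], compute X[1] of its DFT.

X[1] = Σ(n=0 to 3) x[n] · ω_4^(1n) where ω_4 = e^(-2πi/4)
= (1)·ω_4^0 + (-3)·ω_4^1 + (-3)·ω_4^2 + (3)·ω_4^3

X[1] = 4+6i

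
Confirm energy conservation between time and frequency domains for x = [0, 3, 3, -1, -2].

Time domain:
Σ|x[n]|² = |0|² + |3|² + |3|² + |-1|² + |-2|² = 23.0000

Frequency domain:
(1/5)Σ|X[k]|² = (1/5)(|3|² + |-1.3090-7.1064i|² + |-0.1910+0.8653i|² + |-0.1910-0.8653i|² + |-1.3090+7.1064i|²) = (1/5)·115.0000 = 23.0000

Both sides agree, confirming Parseval's theorem.

Σ|x[n]|² = (1/N)Σ|X[k]|² = 23.0000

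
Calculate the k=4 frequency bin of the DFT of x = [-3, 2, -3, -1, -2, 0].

X[4] = Σ(n=0 to 5) x[n] · ω_6^(4n) where ω_6 = e^(-2πi/6)
= (-3)·ω_6^0 + (2)·ω_6^4 + (-3)·ω_6^8 + (-1)·ω_6^12 + (-2)·ω_6^16 + (0)·ω_6^20

X[4] = -2.5000+2.5981i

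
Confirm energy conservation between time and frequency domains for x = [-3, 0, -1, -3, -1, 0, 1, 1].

Time domain:
Σ|x[n]|² = |-3|² + |0|² + |-1|² + |-3|² + |-1|² + |0|² + |1|² + |1|² = 22.0000

Frequency domain:
(1/8)Σ|X[k]|² = (1/8)(|-6|² + |0.8284+4.8284i|² + |-4-2i|² + |-4.8284+0.8284i|² + |-2|² + |-4.8284-0.8284i|² + |-4+2i|² + |0.8284-4.8284i|²) = (1/8)·176.0000 = 22.0000

Both sides agree, confirming Parseval's theorem.

Σ|x[n]|² = (1/N)Σ|X[k]|² = 22.0000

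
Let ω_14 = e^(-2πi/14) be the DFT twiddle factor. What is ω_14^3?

ω_14^3 = e^(-2πi·3/14)
= cos(-2π·3/14) + i·sin(-2π·3/14)
= cos(-6π/14) + i·sin(-6π/14)

ω_14^3 = cos(-6π/14) + i·sin(-6π/14) = 0.2225-0.9749i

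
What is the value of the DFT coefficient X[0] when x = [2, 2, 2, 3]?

X[0] = Σ(n=0 to 3) x[n] · ω_4^0 = Σ x[n]
= (2) + (2) + (2) + (3)

X[0] = 9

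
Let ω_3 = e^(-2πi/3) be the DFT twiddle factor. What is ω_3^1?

ω_3^1 = e^(-2πi·1/3)
= cos(-2π·1/3) + i·sin(-2π·1/3)
= cos(-2π/3) + i·sin(-2π/3)

ω_3^1 = cos(-2π/3) + i·sin(-2π/3) = -0.5000-0.8660i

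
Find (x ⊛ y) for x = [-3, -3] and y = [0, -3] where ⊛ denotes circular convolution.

(x ⊛ y)[n] = Σ(m=0 to 1) x[m] · y[(n-m) mod 2]

Computing each output sample:
(x ⊛ y)[0] = 9
(x ⊛ y)[1] = 9

x ⊛ y = [9, 9]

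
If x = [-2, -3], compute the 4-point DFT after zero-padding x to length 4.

Original 2-point DFT: [-5, 1]
Zero-padded 4-point DFT provides frequency interpolation.

DFT_4([x, 0, ...]) = [-5, -2+3i, 1, -2-3i]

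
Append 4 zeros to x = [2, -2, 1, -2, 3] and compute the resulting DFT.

Original 5-point DFT: [2, 3.1180+2.9919i, 0.8820+5.7921i, 0.8820-5.7921i, 3.1180-2.9919i]
Zero-padded 9-point DFT provides frequency interpolation.

DFT_9([x, 0, ...]) = [2, -1.1775+1.0068i, 4.0111+1.8239i, -1, 6.1664+6.0133i, 6.1664-6.0133i, -1, 4.0111-1.8239i, -1.1775-1.0068i]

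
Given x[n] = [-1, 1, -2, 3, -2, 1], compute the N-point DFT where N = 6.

X[k] = Σ(n=0 to 5) x[n] · ω_6^(nk)
where ω_6 = e^(-2πi/6)

Computing each X[k]:
X[0] = 0
X[1] = -1
X[2] = 3
X[3] = -10
X[4] = 3
X[5] = -1

X = [0, -1, 3, -10, 3, -1]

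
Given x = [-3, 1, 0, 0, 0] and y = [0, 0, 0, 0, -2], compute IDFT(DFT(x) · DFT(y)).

(x ⊛ y)[n] = Σ(m=0 to 4) x[m] · y[(n-m) mod 5]

Computing each output sample:
(x ⊛ y)[0] = -2
(x ⊛ y)[1] = 0
(x ⊛ y)[2] = 0
(x ⊛ y)[3] = 0
(x ⊛ y)[4] = 6

x ⊛ y = [-2, 0, 0, 0, 6]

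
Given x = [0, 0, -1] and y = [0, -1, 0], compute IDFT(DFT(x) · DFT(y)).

(x ⊛ y)[n] = Σ(m=0 to 2) x[m] · y[(n-m) mod 3]

Computing each output sample:
(x ⊛ y)[0] = 1
(x ⊛ y)[1] = 0
(x ⊛ y)[2] = 0

x ⊛ y = [1, 0, 0]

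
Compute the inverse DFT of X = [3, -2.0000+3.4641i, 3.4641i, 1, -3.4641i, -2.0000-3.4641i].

x[n] = (1/6) Σ(k=0 to 5) X[k] · e^(2πikn/6)

Computing each x[n]:
x[0] = 0
x[1] = -2
x[2] = 1
x[3] = 1
x[4] = 1
x[5] = 2

x = [0, -2, 1, 1, 1, 2]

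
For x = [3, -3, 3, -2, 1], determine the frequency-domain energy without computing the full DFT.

Parseval: Σ|x[n]|² = (1/N)Σ|X[k]|², so Σ|X[k]|² = N·Σ|x[n]|² = 5·32.0000

Σ|X[k]|² = N·Σ|x[n]|² = 5·32.0000 = 160.0000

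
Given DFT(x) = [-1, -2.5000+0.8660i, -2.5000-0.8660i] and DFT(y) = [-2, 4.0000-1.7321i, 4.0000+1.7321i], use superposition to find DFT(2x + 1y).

By linearity: DFT(2x + 1y) = 2·DFT(x) + 1·DFT(y)
= 2·[-1, -2.5000+0.8660i, -2.5000-0.8660i] + 1·[-2, 4.0000-1.7321i, 4.0000+1.7321i]

Computing element-wise:
Z[0] = 2·(-1) + 1·(-2) = -4
Z[1] = 2·(-2.5000+0.8660i) + 1·(4.0000-1.7321i) = -1.0000-0.0001i
Z[2] = 2·(-2.5000-0.8660i) + 1·(4.0000+1.7321i) = -1.0000+0.0001i

DFT(2x + 1y) = 2·X + 1·Y = [-4, -1.0000-0.0001i, -1.0000+0.0001i]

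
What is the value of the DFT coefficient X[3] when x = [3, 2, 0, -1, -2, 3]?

X[3] = Σ(n=0 to 5) x[n] · ω_6^(3n) where ω_6 = e^(-2πi/6)
= (3)·ω_6^0 + (2)·ω_6^3 + (0)·ω_6^6 + (-1)·ω_6^9 + (-2)·ω_6^12 + (3)·ω_6^15

X[3] = -3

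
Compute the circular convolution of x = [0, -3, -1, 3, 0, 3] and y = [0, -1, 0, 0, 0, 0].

(x ⊛ y)[n] = Σ(m=0 to 5) x[m] · y[(n-m) mod 6]

Computing each output sample:
(x ⊛ y)[0] = -3
(x ⊛ y)[1] = 0
(x ⊛ y)[2] = 3
(x ⊛ y)[3] = 1
(x ⊛ y)[4] = -3
(x ⊛ y)[5] = 0

x ⊛ y = [-3, 0, 3, 1, -3, 0]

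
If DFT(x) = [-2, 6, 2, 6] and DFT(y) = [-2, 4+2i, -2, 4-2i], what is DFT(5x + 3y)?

By linearity: DFT(5x + 3y) = 5·DFT(x) + 3·DFT(y)
= 5·[-2, 6, 2, 6] + 3·[-2, 4+2i, -2, 4-2i]

Computing element-wise:
Z[0] = 5·(-2) + 3·(-2) = -16
Z[1] = 5·(6) + 3·(4+2i) = 42+6i
Z[2] = 5·(2) + 3·(-2) = 4
Z[3] = 5·(6) + 3·(4-2i) = 42-6i

DFT(5x + 3y) = 5·X + 3·Y = [-16, 42+6i, 4, 42-6i]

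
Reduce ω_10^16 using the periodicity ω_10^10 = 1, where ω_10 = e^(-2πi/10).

Since ω_10^10 = 1, powers reduce modulo 10.
16 mod 10 = 6
So ω_10^16 = ω_10^6 = e^(-2πi·6/10)

ω_10^16 = ω_10^6 = -0.8090+0.5878i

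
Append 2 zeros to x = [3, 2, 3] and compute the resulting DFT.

Original 3-point DFT: [8, 0.5000+0.8660i, 0.5000-0.8660i]
Zero-padded 5-point DFT provides frequency interpolation.

DFT_5([x, 0, ...]) = [8, 1.1910-3.6655i, 2.3090+1.6776i, 2.3090-1.6776i, 1.1910+3.6655i]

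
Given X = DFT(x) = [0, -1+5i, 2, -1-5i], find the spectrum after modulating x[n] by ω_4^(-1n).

Modulation property: DFT(ω_4^(-1n)·x[n]) = X[(k-1) mod 4], so circularly shift X by 1 positions.

X[k-1] = [-1-5i, 0, -1+5i, 2]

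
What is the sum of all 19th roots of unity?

Sum of all nth roots of unity equals 0 for n > 1 (geometric series with r ≠ 1).

0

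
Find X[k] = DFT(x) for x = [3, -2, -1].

X[k] = Σ(n=0 to 2) x[n] · ω_3^(nk)
where ω_3 = e^(-2πi/3)

Computing each X[k]:
X[0] = 0
X[1] = 4.5000+0.8660i
X[2] = 4.5000-0.8660i

X = [0, 4.5000+0.8660i, 4.5000-0.8660i]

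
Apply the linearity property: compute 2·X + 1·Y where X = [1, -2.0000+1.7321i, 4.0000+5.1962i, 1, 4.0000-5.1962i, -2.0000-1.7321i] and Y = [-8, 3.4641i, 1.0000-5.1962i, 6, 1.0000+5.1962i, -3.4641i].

By linearity: DFT(2x + 1y) = 2·DFT(x) + 1·DFT(y)
= 2·[1, -2.0000+1.7321i, 4.0000+5.1962i, 1, 4.0000-5.1962i, -2.0000-1.7321i] + 1·[-8, 3.4641i, 1.0000-5.1962i, 6, 1.0000+5.1962i, -3.4641i]

Computing element-wise:
Z[0] = 2·(1) + 1·(-8) = -6
Z[1] = 2·(-2.0000+1.7321i) + 1·(3.4641i) = -4.0000+6.9283i
Z[2] = 2·(4.0000+5.1962i) + 1·(1.0000-5.1962i) = 9.0000+5.1962i
Z[3] = 2·(1) + 1·(6) = 8
Z[4] = 2·(4.0000-5.1962i) + 1·(1.0000+5.1962i) = 9.0000-5.1962i
Z[5] = 2·(-2.0000-1.7321i) + 1·(-3.4641i) = -4.0000-6.9283i

DFT(2x + 1y) = 2·X + 1·Y = [-6, -4.0000+6.9283i, 9.0000+5.1962i, 8, 9.0000-5.1962i, -4.0000-6.9283i]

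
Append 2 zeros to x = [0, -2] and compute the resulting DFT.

Original 2-point DFT: [-2, 2]
Zero-padded 4-point DFT provides frequency interpolation.

DFT_4([x, 0, ...]) = [-2, 2i, 2, -2i]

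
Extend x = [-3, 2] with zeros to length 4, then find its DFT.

Original 2-point DFT: [-1, -5]
Zero-padded 4-point DFT provides frequency interpolation.

DFT_4([x, 0, ...]) = [-1, -3-2i, -5, -3+2i]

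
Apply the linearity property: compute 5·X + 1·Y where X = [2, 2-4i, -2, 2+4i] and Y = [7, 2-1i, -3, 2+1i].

By linearity: DFT(5x + 1y) = 5·DFT(x) + 1·DFT(y)
= 5·[2, 2-4i, -2, 2+4i] + 1·[7, 2-1i, -3, 2+1i]

Computing element-wise:
Z[0] = 5·(2) + 1·(7) = 17
Z[1] = 5·(2-4i) + 1·(2-1i) = 12-21i
Z[2] = 5·(-2) + 1·(-3) = -13
Z[3] = 5·(2+4i) + 1·(2+1i) = 12+21i

DFT(5x + 1y) = 5·X + 1·Y = [17, 12-21i, -13, 12+21i]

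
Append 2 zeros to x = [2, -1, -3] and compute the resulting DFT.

Original 3-point DFT: [-2, 4.0000-1.7321i, 4.0000+1.7321i]
Zero-padded 5-point DFT provides frequency interpolation.

DFT_5([x, 0, ...]) = [-2, 4.1180+2.7144i, 1.8820-2.2654i, 1.8820+2.2654i, 4.1180-2.7144i]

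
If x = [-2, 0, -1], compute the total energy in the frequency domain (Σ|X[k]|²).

Parseval: Σ|x[n]|² = (1/N)Σ|X[k]|², so Σ|X[k]|² = N·Σ|x[n]|² = 3·5.0000

Σ|X[k]|² = N·Σ|x[n]|² = 3·5.0000 = 15.0000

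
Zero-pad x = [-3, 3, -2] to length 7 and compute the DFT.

Original 3-point DFT: [-2, -3.5000-4.3301i, -3.5000+4.3301i]
Zero-padded 7-point DFT provides frequency interpolation.

DFT_7([x, 0, ...]) = [-2, -0.6845-0.3956i, -1.8656-3.7926i, -6.9499-2.8653i, -6.9499+2.8653i, -1.8656+3.7926i, -0.6845+0.3956i]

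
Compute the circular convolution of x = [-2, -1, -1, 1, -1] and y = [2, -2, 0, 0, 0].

(x ⊛ y)[n] = Σ(m=0 to 4) x[m] · y[(n-m) mod 5]

Computing each output sample:
(x ⊛ y)[0] = -2
(x ⊛ y)[1] = 2
(x ⊛ y)[2] = 0
(x ⊛ y)[3] = 4
(x ⊛ y)[4] = -4

x ⊛ y = [-2, 2, 0, 4, -4]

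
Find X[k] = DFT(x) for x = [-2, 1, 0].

X[k] = Σ(n=0 to 2) x[n] · ω_3^(nk)
where ω_3 = e^(-2πi/3)

Computing each X[k]:
X[0] = -1
X[1] = -2.5000-0.8660i
X[2] = -2.5000+0.8660i

X = [-1, -2.5000-0.8660i, -2.5000+0.8660i]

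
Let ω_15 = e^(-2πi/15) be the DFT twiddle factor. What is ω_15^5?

ω_15^5 = e^(-2πi·5/15)
= cos(-2π·5/15) + i·sin(-2π·5/15)
= cos(-10π/15) + i·sin(-10π/15)

ω_15^5 = cos(-10π/15) + i·sin(-10π/15) = -0.5000-0.8660i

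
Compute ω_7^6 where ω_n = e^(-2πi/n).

ω_7^6 = e^(-2πi·6/7)
= cos(-2π·6/7) + i·sin(-2π·6/7)
= cos(-12π/7) + i·sin(-12π/7)

ω_7^6 = cos(-12π/7) + i·sin(-12π/7) = 0.6235+0.7818i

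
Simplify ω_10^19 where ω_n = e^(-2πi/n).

Since ω_10^10 = 1, powers reduce modulo 10.
19 mod 10 = 9
So ω_10^19 = ω_10^9 = e^(-2πi·9/10)

ω_10^19 = ω_10^9 = 0.8090+0.5878i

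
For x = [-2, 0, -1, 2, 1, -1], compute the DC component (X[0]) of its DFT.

X[0] = Σ(n=0 to 5) x[n] · ω_6^0 = Σ x[n]
= (-2) + (0) + (-1) + (2) + (1) + (-1)

X[0] = -1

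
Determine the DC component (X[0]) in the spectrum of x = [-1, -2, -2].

X[0] = Σ(n=0 to 2) x[n] · ω_3^0 = Σ x[n]
= (-1) + (-2) + (-2)

X[0] = -5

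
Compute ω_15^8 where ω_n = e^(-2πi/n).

ω_15^8 = e^(-2πi·8/15)
= cos(-2π·8/15) + i·sin(-2π·8/15)
= cos(-16π/15) + i·sin(-16π/15)

ω_15^8 = cos(-16π/15) + i·sin(-16π/15) = -0.9781+0.2079i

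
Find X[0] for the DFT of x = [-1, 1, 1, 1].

X[0] = Σ(n=0 to 3) x[n] · ω_4^0 = Σ x[n]
= (-1) + (1) + (1) + (1)

X[0] = 2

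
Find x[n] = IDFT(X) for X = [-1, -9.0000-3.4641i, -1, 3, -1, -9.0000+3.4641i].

x[n] = (1/6) Σ(k=0 to 5) X[k] · e^(2πikn/6)

Computing each x[n]:
x[0] = -3
x[1] = -1
x[2] = 3
x[3] = 2
x[4] = 1
x[5] = -3

x = [-3, -1, 3, 2, 1, -3]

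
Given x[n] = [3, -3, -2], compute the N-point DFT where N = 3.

X[k] = Σ(n=0 to 2) x[n] · ω_3^(nk)
where ω_3 = e^(-2πi/3)

Computing each X[k]:
X[0] = -2
X[1] = 5.5000+0.8660i
X[2] = 5.5000-0.8660i

X = [-2, 5.5000+0.8660i, 5.5000-0.8660i]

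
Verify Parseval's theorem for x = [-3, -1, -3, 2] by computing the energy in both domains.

Time domain:
Σ|x[n]|² = |-3|² + |-1|² + |-3|² + |2|² = 23.0000

Frequency domain:
(1/4)Σ|X[k]|² = (1/4)(|-5|² + |3i|² + |-7|² + |-3i|²) = (1/4)·92.0000 = 23.0000

Both sides agree, confirming Parseval's theorem.

Σ|x[n]|² = (1/N)Σ|X[k]|² = 23.0000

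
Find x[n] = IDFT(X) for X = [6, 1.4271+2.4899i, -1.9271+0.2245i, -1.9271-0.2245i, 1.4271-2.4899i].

x[n] = (1/5) Σ(k=0 to 4) X[k] · e^(2πikn/5)

Computing each x[n]:
x[0] = 1
x[1] = 1
x[2] = 0
x[3] = 1
x[4] = 3

x = [1, 1, 0, 1, 3]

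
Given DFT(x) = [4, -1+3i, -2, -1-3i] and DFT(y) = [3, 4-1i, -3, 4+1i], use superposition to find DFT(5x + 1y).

By linearity: DFT(5x + 1y) = 5·DFT(x) + 1·DFT(y)
= 5·[4, -1+3i, -2, -1-3i] + 1·[3, 4-1i, -3, 4+1i]

Computing element-wise:
Z[0] = 5·(4) + 1·(3) = 23
Z[1] = 5·(-1+3i) + 1·(4-1i) = -1+14i
Z[2] = 5·(-2) + 1·(-3) = -13
Z[3] = 5·(-1-3i) + 1·(4+1i) = -1-14i

DFT(5x + 1y) = 5·X + 1·Y = [23, -1+14i, -13, -1-14i]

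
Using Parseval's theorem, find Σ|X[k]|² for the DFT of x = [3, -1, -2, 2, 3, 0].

Parseval: Σ|x[n]|² = (1/N)Σ|X[k]|², so Σ|X[k]|² = N·Σ|x[n]|² = 6·27.0000

Σ|X[k]|² = N·Σ|x[n]|² = 6·27.0000 = 162.0000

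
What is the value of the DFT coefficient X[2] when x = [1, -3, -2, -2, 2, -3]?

X[2] = Σ(n=0 to 5) x[n] · ω_6^(2n) where ω_6 = e^(-2πi/6)
= (1)·ω_6^0 + (-3)·ω_6^2 + (-2)·ω_6^4 + (-2)·ω_6^6 + (2)·ω_6^8 + (-3)·ω_6^10

X[2] = 2.0000-3.4641i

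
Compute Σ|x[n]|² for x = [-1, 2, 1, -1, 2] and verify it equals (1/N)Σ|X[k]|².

Time domain:
Σ|x[n]|² = |-1|² + |2|² + |1|² + |-1|² + |2|² = 11.0000

Frequency domain:
(1/5)Σ|X[k]|² = (1/5)(|3|² + |0.2361-1.1756i|² + |-4.2361+1.9021i|² + |-4.2361-1.9021i|² + |0.2361+1.1756i|²) = (1/5)·55.0000 = 11.0000

Both sides agree, confirming Parseval's theorem.

Σ|x[n]|² = (1/N)Σ|X[k]|² = 11.0000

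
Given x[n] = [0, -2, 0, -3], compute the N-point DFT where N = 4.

X[k] = Σ(n=0 to 3) x[n] · ω_4^(nk)
where ω_4 = e^(-2πi/4)

Computing each X[k]:
X[0] = -5
X[1] = -1i
X[2] = 5
X[3] = 1i

X = [-5, -1i, 5, 1i]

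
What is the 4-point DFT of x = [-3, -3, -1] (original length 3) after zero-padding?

Original 3-point DFT: [-7, -1.0000+1.7321i, -1.0000-1.7321i]
Zero-padded 4-point DFT provides frequency interpolation.

DFT_4([x, 0, ...]) = [-7, -2+3i, -1, -2-3i]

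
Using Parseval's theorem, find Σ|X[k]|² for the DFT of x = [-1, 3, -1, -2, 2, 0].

Parseval: Σ|x[n]|² = (1/N)Σ|X[k]|², so Σ|X[k]|² = N·Σ|x[n]|² = 6·19.0000

Σ|X[k]|² = N·Σ|x[n]|² = 6·19.0000 = 114.0000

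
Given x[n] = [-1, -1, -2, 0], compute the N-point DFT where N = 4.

X[k] = Σ(n=0 to 3) x[n] · ω_4^(nk)
where ω_4 = e^(-2πi/4)

Computing each X[k]:
X[0] = -4
X[1] = 1+1i
X[2] = -2
X[3] = 1-1i

X = [-4, 1+1i, -2, 1-1i]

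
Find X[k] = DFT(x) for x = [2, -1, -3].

X[k] = Σ(n=0 to 2) x[n] · ω_3^(nk)
where ω_3 = e^(-2πi/3)

Computing each X[k]:
X[0] = -2
X[1] = 4.0000-1.7321i
X[2] = 4.0000+1.7321i

X = [-2, 4.0000-1.7321i, 4.0000+1.7321i]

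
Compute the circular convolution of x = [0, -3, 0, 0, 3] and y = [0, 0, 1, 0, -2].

(x ⊛ y)[n] = Σ(m=0 to 4) x[m] · y[(n-m) mod 5]

Computing each output sample:
(x ⊛ y)[0] = 6
(x ⊛ y)[1] = 3
(x ⊛ y)[2] = 0
(x ⊛ y)[3] = -9
(x ⊛ y)[4] = 0

x ⊛ y = [6, 3, 0, -9, 0]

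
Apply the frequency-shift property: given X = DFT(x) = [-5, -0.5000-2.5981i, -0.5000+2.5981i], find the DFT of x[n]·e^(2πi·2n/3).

Modulation property: DFT(ω_3^(-2n)·x[n]) = X[(k-2) mod 3], so circularly shift X by 2 positions.

X[k-2] = [-0.5000-2.5981i, -0.5000+2.5981i, -5]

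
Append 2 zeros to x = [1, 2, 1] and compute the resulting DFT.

Original 3-point DFT: [4, -0.5000-0.8660i, -0.5000+0.8660i]
Zero-padded 5-point DFT provides frequency interpolation.

DFT_5([x, 0, ...]) = [4, 0.8090-2.4899i, -0.3090-0.2245i, -0.3090+0.2245i, 0.8090+2.4899i]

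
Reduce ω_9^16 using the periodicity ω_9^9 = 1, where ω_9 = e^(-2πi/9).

Since ω_9^9 = 1, powers reduce modulo 9.
16 mod 9 = 7
So ω_9^16 = ω_9^7 = e^(-2πi·7/9)

ω_9^16 = ω_9^7 = 0.1736+0.9848i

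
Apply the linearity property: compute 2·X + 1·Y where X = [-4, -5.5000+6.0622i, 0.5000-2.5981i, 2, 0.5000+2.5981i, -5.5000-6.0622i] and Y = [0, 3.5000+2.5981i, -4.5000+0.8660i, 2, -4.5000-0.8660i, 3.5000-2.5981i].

By linearity: DFT(2x + 1y) = 2·DFT(x) + 1·DFT(y)
= 2·[-4, -5.5000+6.0622i, 0.5000-2.5981i, 2, 0.5000+2.5981i, -5.5000-6.0622i] + 1·[0, 3.5000+2.5981i, -4.5000+0.8660i, 2, -4.5000-0.8660i, 3.5000-2.5981i]

Computing element-wise:
Z[0] = 2·(-4) + 1·(0) = -8
Z[1] = 2·(-5.5000+6.0622i) + 1·(3.5000+2.5981i) = -7.5000+14.7225i
Z[2] = 2·(0.5000-2.5981i) + 1·(-4.5000+0.8660i) = -3.5000-4.3302i
Z[3] = 2·(2) + 1·(2) = 6
Z[4] = 2·(0.5000+2.5981i) + 1·(-4.5000-0.8660i) = -3.5000+4.3302i
Z[5] = 2·(-5.5000-6.0622i) + 1·(3.5000-2.5981i) = -7.5000-14.7225i

DFT(2x + 1y) = 2·X + 1·Y = [-8, -7.5000+14.7225i, -3.5000-4.3302i, 6, -3.5000+4.3302i, -7.5000-14.7225i]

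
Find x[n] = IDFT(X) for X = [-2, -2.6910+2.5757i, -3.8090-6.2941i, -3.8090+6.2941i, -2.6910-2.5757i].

x[n] = (1/5) Σ(k=0 to 4) X[k] · e^(2πikn/5)

Computing each x[n]:
x[0] = -3
x[1] = 1
x[2] = -3
x[3] = 3
x[4] = 0

x = [-3, 1, -3, 3, 0]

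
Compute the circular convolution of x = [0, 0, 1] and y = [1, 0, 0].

(x ⊛ y)[n] = Σ(m=0 to 2) x[m] · y[(n-m) mod 3]

Computing each output sample:
(x ⊛ y)[0] = 0
(x ⊛ y)[1] = 0
(x ⊛ y)[2] = 1

x ⊛ y = [0, 0, 1]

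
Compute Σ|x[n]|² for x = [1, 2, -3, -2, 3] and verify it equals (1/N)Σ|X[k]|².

Time domain:
Σ|x[n]|² = |1|² + |2|² + |-3|² + |-2|² + |3|² = 27.0000

Frequency domain:
(1/5)Σ|X[k]|² = (1/5)(|1|² + |6.5902+1.5388i|² + |-4.5902-0.3633i|² + |-4.5902+0.3633i|² + |6.5902-1.5388i|²) = (1/5)·135.0000 = 27.0000

Both sides agree, confirming Parseval's theorem.

Σ|x[n]|² = (1/N)Σ|X[k]|² = 27.0000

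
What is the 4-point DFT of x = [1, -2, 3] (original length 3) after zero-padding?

Original 3-point DFT: [2, 0.5000+4.3301i, 0.5000-4.3301i]
Zero-padded 4-point DFT provides frequency interpolation.

DFT_4([x, 0, ...]) = [2, -2+2i, 6, -2-2i]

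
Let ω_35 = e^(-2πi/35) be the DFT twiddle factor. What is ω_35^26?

ω_35^26 = e^(-2πi·26/35)
= cos(-2π·26/35) + i·sin(-2π·26/35)
= cos(-52π/35) + i·sin(-52π/35)

ω_35^26 = cos(-52π/35) + i·sin(-52π/35) = -0.0449+0.9990i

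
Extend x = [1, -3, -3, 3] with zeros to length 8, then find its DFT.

Original 4-point DFT: [-2, 4+6i, -2, 4-6i]
Zero-padded 8-point DFT provides frequency interpolation.

DFT_8([x, 0, ...]) = [-2, -3.2426+3.0000i, 4+6i, 5.2426-3.0000i, -2, 5.2426+3.0000i, 4-6i, -3.2426-3.0000i]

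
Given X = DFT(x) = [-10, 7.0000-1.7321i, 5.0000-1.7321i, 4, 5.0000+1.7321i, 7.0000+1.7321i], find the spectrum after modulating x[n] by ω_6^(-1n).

Modulation property: DFT(ω_6^(-1n)·x[n]) = X[(k-1) mod 6], so circularly shift X by 1 positions.

X[k-1] = [7.0000+1.7321i, -10, 7.0000-1.7321i, 5.0000-1.7321i, 4, 5.0000+1.7321i]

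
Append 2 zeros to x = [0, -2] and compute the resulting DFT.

Original 2-point DFT: [-2, 2]
Zero-padded 4-point DFT provides frequency interpolation.

DFT_4([x, 0, ...]) = [-2, 2i, 2, -2i]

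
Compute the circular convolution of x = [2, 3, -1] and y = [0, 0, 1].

(x ⊛ y)[n] = Σ(m=0 to 2) x[m] · y[(n-m) mod 3]

Computing each output sample:
(x ⊛ y)[0] = 3
(x ⊛ y)[1] = -1
(x ⊛ y)[2] = 2

x ⊛ y = [3, -1, 2]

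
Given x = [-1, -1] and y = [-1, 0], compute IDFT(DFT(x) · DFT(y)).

(x ⊛ y)[n] = Σ(m=0 to 1) x[m] · y[(n-m) mod 2]

Computing each output sample:
(x ⊛ y)[0] = 1
(x ⊛ y)[1] = 1

x ⊛ y = [1, 1]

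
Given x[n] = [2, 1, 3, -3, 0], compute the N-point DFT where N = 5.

X[k] = Σ(n=0 to 4) x[n] · ω_5^(nk)
where ω_5 = e^(-2πi/5)

Computing each X[k]:
X[0] = 3
X[1] = 2.3090-4.4778i
X[2] = 1.1910+5.1186i
X[3] = 1.1910-5.1186i
X[4] = 2.3090+4.4778i

X = [3, 2.3090-4.4778i, 1.1910+5.1186i, 1.1910-5.1186i, 2.3090+4.4778i]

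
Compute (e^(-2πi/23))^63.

Since ω_23^23 = 1, powers reduce modulo 23.
63 mod 23 = 17
So ω_23^63 = ω_23^17 = e^(-2πi·17/23)

ω_23^63 = ω_23^17 = -0.0682+0.9977i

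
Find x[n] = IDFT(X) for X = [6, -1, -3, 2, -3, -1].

x[n] = (1/6) Σ(k=0 to 5) X[k] · e^(2πikn/6)

Computing each x[n]:
x[0] = 0
x[1] = 1
x[2] = 2
x[3] = 0
x[4] = 2
x[5] = 1

x = [0, 1, 2, 0, 2, 1]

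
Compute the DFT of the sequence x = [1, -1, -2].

X[k] = Σ(n=0 to 2) x[n] · ω_3^(nk)
where ω_3 = e^(-2πi/3)

Computing each X[k]:
X[0] = -2
X[1] = 2.5000-0.8660i
X[2] = 2.5000+0.8660i

X = [-2, 2.5000-0.8660i, 2.5000+0.8660i]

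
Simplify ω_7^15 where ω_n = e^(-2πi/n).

Since ω_7^7 = 1, powers reduce modulo 7.
15 mod 7 = 1
So ω_7^15 = ω_7^1 = e^(-2πi·1/7)

ω_7^15 = ω_7^1 = 0.6235-0.7818i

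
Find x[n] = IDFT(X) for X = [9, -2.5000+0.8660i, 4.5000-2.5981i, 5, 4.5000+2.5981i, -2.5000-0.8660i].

x[n] = (1/6) Σ(k=0 to 5) X[k] · e^(2πikn/6)

Computing each x[n]:
x[0] = 3
x[1] = 0
x[2] = 1
x[3] = 3
x[4] = 3
x[5] = -1

x = [3, 0, 1, 3, 3, -1]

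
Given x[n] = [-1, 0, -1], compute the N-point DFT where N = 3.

X[k] = Σ(n=0 to 2) x[n] · ω_3^(nk)
where ω_3 = e^(-2πi/3)

Computing each X[k]:
X[0] = -2
X[1] = -0.5000-0.8660i
X[2] = -0.5000+0.8660i

X = [-2, -0.5000-0.8660i, -0.5000+0.8660i]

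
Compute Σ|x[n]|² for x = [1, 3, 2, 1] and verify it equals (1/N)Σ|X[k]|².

Time domain:
Σ|x[n]|² = |1|² + |3|² + |2|² + |1|² = 15.0000

Frequency domain:
(1/4)Σ|X[k]|² = (1/4)(|7|² + |-1-2i|² + |-1|² + |-1+2i|²) = (1/4)·60.0000 = 15.0000

Both sides agree, confirming Parseval's theorem.

Σ|x[n]|² = (1/N)Σ|X[k]|² = 15.0000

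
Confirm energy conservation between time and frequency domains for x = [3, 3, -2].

Time domain:
Σ|x[n]|² = |3|² + |3|² + |-2|² = 22.0000

Frequency domain:
(1/3)Σ|X[k]|² = (1/3)(|4|² + |2.5000-4.3301i|² + |2.5000+4.3301i|²) = (1/3)·66.0000 = 22.0000

Both sides agree, confirming Parseval's theorem.

Σ|x[n]|² = (1/N)Σ|X[k]|² = 22.0000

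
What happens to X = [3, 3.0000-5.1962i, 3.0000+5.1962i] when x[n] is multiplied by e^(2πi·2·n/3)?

Modulation property: DFT(ω_3^(-2n)·x[n]) = X[(k-2) mod 3], so circularly shift X by 2 positions.

X[k-2] = [3.0000-5.1962i, 3.0000+5.1962i, 3]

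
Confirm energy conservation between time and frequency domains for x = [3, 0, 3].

Time domain:
Σ|x[n]|² = |3|² + |0|² + |3|² = 18.0000

Frequency domain:
(1/3)Σ|X[k]|² = (1/3)(|6|² + |1.5000+2.5981i|² + |1.5000-2.5981i|²) = (1/3)·54.0000 = 18.0000

Both sides agree, confirming Parseval's theorem.

Σ|x[n]|² = (1/N)Σ|X[k]|² = 18.0000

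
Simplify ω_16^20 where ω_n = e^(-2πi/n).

Since ω_16^16 = 1, powers reduce modulo 16.
20 mod 16 = 4
So ω_16^20 = ω_16^4 = e^(-2πi·4/16)

ω_16^20 = ω_16^4 = -1i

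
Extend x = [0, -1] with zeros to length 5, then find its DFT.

Original 2-point DFT: [-1, 1]
Zero-padded 5-point DFT provides frequency interpolation.

DFT_5([x, 0, ...]) = [-1, -0.3090+0.9511i, 0.8090+0.5878i, 0.8090-0.5878i, -0.3090-0.9511i]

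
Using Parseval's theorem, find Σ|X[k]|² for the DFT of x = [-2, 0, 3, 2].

Parseval: Σ|x[n]|² = (1/N)Σ|X[k]|², so Σ|X[k]|² = N·Σ|x[n]|² = 4·17.0000

Σ|X[k]|² = N·Σ|x[n]|² = 4·17.0000 = 68.0000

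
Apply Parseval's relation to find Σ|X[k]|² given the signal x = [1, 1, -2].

Parseval: Σ|x[n]|² = (1/N)Σ|X[k]|², so Σ|X[k]|² = N·Σ|x[n]|² = 3·6.0000

Σ|X[k]|² = N·Σ|x[n]|² = 3·6.0000 = 18.0000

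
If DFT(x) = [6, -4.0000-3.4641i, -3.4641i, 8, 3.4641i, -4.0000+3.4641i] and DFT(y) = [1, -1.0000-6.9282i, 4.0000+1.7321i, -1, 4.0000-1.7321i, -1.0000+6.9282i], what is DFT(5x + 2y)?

By linearity: DFT(5x + 2y) = 5·DFT(x) + 2·DFT(y)
= 5·[6, -4.0000-3.4641i, -3.4641i, 8, 3.4641i, -4.0000+3.4641i] + 2·[1, -1.0000-6.9282i, 4.0000+1.7321i, -1, 4.0000-1.7321i, -1.0000+6.9282i]

Computing element-wise:
Z[0] = 5·(6) + 2·(1) = 32
Z[1] = 5·(-4.0000-3.4641i) + 2·(-1.0000-6.9282i) = -22.0000-31.1769i
Z[2] = 5·(-3.4641i) + 2·(4.0000+1.7321i) = 8.0000-13.8563i
Z[3] = 5·(8) + 2·(-1) = 38
Z[4] = 5·(3.4641i) + 2·(4.0000-1.7321i) = 8.0000+13.8563i
Z[5] = 5·(-4.0000+3.4641i) + 2·(-1.0000+6.9282i) = -22.0000+31.1769i

DFT(5x + 2y) = 5·X + 2·Y = [32, -22.0000-31.1769i, 8.0000-13.8563i, 38, 8.0000+13.8563i, -22.0000+31.1769i]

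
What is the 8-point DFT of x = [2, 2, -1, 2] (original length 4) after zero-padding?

Original 4-point DFT: [5, 3, -3, 3]
Zero-padded 8-point DFT provides frequency interpolation.

DFT_8([x, 0, ...]) = [5, 2.0000-1.8284i, 3, 2.0000-3.8284i, -3, 2.0000+3.8284i, 3, 2.0000+1.8284i]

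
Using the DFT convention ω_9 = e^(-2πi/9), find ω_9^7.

ω_9^7 = e^(-2πi·7/9)
= cos(-2π·7/9) + i·sin(-2π·7/9)
= cos(-14π/9) + i·sin(-14π/9)

ω_9^7 = cos(-14π/9) + i·sin(-14π/9) = 0.1736+0.9848i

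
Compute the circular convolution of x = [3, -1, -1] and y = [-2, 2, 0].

(x ⊛ y)[n] = Σ(m=0 to 2) x[m] · y[(n-m) mod 3]

Computing each output sample:
(x ⊛ y)[0] = -8
(x ⊛ y)[1] = 8
(x ⊛ y)[2] = 0

x ⊛ y = [-8, 8, 0]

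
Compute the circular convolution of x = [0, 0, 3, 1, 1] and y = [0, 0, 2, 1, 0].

(x ⊛ y)[n] = Σ(m=0 to 4) x[m] · y[(n-m) mod 5]

Computing each output sample:
(x ⊛ y)[0] = 5
(x ⊛ y)[1] = 3
(x ⊛ y)[2] = 1
(x ⊛ y)[3] = 0
(x ⊛ y)[4] = 6

x ⊛ y = [5, 3, 1, 0, 6]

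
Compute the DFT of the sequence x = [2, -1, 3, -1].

X[k] = Σ(n=0 to 3) x[n] · ω_4^(nk)
where ω_4 = e^(-2πi/4)

Computing each X[k]:
X[0] = 3
X[1] = -1
X[2] = 7
X[3] = -1

X = [3, -1, 7, -1]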